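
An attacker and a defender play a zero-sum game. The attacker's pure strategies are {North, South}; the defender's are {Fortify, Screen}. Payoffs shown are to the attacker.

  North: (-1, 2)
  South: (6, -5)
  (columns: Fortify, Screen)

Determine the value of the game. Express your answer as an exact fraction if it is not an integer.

Row minima: North → -1, South → -5; maximin = -1.
Column maxima: Fortify → 6, Screen → 2; minimax = 2.
-1 ≠ 2, so there is no saddle point; optimal play is mixed.
Let the attacker play North with probability p. Expected payoff against Fortify: (-1)p + 6(1−p) = −7p + 6; against Screen: 2p + (-5)(1−p) = 7p − 5.
Setting these equal: −7p + 6 = 7p − 5 ⇒ −14p = -11 ⇒ p = 11/14, and the value is (-7)·(11/14) + 6 = 1/2.
For the defender: with q = P(Fortify), equating North's and South's payoffs gives −3q + 2 = 11q − 5 ⇒ q = 1/2.

1/2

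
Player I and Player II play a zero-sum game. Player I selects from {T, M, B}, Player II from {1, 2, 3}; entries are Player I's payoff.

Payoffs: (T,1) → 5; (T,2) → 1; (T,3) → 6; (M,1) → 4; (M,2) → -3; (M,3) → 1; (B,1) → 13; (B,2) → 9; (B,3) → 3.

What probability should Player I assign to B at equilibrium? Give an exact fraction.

Row minima: T → 1, M → -3, B → 3; maximin = 3.
Column maxima: 1 → 13, 2 → 9, 3 → 6; minimax = 6.
3 ≠ 6, so there is no saddle point; optimal play is mixed.
M is strictly dominated by T, so Player I never plays it.
1 is strictly dominated by 2 (it gives Player I strictly more in every row), so Player II never plays it.
On the remaining 2×2 (T, B vs 2, 3):
Let Player I play T with probability p. Expected payoff against 2: 1p + 9(1−p) = −8p + 9; against 3: 6p + 3(1−p) = 3p + 3.
Setting these equal: −8p + 9 = 3p + 3 ⇒ −11p = -6 ⇒ p = 6/11, and the value is (-8)·(6/11) + 9 = 51/11.
For Player II: with q = P(2), equating T's and B's payoffs gives −5q + 6 = 6q + 3 ⇒ q = 3/11.

5/11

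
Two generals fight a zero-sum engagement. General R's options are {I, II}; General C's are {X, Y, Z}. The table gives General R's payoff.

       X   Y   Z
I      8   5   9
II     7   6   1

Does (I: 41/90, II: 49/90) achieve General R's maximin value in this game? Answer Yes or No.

Against X this mix gives (41/90)·8 + (49/90)·7 = 671/90.
Against Y this mix gives (41/90)·5 + (49/90)·6 = 499/90.
Against Z this mix gives (41/90)·9 + (49/90)·1 = 209/45.
General C will play Z, holding General R to 209/45. Shifting weight toward the row that does better against Z would raise this floor (the equalizing mix achieves 49/9 against both Z and Y), so the proposed strategy is not optimal.

No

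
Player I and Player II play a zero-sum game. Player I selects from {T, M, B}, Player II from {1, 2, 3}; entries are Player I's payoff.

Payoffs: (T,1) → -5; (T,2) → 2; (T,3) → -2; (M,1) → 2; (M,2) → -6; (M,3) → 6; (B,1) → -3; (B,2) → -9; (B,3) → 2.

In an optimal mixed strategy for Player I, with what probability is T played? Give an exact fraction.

Row minima: T → -5, M → -6, B → -9; maximin = -5.
Column maxima: 1 → 2, 2 → 2, 3 → 6; minimax = 2.
-5 ≠ 2, so there is no saddle point; optimal play is mixed.
B is strictly dominated by M, so Player I never plays it.
3 is strictly dominated by 1 (it gives Player I strictly more in every row), so Player II never plays it.
On the remaining 2×2 (T, M vs 1, 2):
Let Player I play T with probability p. Expected payoff against 1: (-5)p + 2(1−p) = −7p + 2; against 2: 2p + (-6)(1−p) = 8p − 6.
Setting these equal: −7p + 2 = 8p − 6 ⇒ −15p = -8 ⇒ p = 8/15, and the value is (-7)·(8/15) + 2 = -26/15.
For Player II: with q = P(1), equating T's and M's payoffs gives −7q + 2 = 8q − 6 ⇒ q = 8/15.

8/15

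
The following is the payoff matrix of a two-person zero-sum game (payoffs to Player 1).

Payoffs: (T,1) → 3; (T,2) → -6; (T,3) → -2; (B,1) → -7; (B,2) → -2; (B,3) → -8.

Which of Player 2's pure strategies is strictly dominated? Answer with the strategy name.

3 holds Player 1's payoff strictly below 1 in every row: -2 < 3, -8 < -7.
So 1 is strictly dominated for Player 2.

1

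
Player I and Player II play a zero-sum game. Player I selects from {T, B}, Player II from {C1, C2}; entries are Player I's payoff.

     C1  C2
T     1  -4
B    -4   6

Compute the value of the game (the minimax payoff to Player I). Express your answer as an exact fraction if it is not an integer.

-2/3

Row minima: T → -4, B → -4; maximin = -4.
Column maxima: C1 → 1, C2 → 6; minimax = 1.
-4 ≠ 1, so there is no saddle point; optimal play is mixed.
Let Player I play T with probability p. Expected payoff against C1: 1p + (-4)(1−p) = 5p − 4; against C2: (-4)p + 6(1−p) = −10p + 6.
Setting these equal: 5p − 4 = −10p + 6 ⇒ 15p = 10 ⇒ p = 2/3, and the value is (5)·(2/3) − 4 = -2/3.
For Player II: with q = P(C1), equating T's and B's payoffs gives 5q − 4 = −10q + 6 ⇒ q = 2/3.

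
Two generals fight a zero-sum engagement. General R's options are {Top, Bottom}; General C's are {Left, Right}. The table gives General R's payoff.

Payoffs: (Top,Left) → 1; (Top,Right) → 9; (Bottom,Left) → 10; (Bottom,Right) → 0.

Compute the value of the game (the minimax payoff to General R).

Row minima: Top → 1, Bottom → 0; maximin = 1.
Column maxima: Left → 10, Right → 9; minimax = 9.
1 ≠ 9, so there is no saddle point; optimal play is mixed.
Let General R play Top with probability p. Expected payoff against Left: 1p + 10(1−p) = −9p + 10; against Right: 9p + 0(1−p) = 9p.
Setting these equal: −9p + 10 = 9p ⇒ −18p = -10 ⇒ p = 5/9, and the value is (-9)·(5/9) + 10 = 5.
For General C: with q = P(Left), equating Top's and Bottom's payoffs gives −8q + 9 = 10q ⇒ q = 1/2.

5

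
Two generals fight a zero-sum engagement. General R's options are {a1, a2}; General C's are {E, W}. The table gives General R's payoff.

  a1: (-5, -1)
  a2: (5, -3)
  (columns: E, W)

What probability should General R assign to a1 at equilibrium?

Row minima: a1 → -5, a2 → -3; maximin = -3.
Column maxima: E → 5, W → -1; minimax = -1.
-3 ≠ -1, so there is no saddle point; optimal play is mixed.
Let General R play a1 with probability p. Expected payoff against E: (-5)p + 5(1−p) = −10p + 5; against W: (-1)p + (-3)(1−p) = 2p − 3.
Setting these equal: −10p + 5 = 2p − 3 ⇒ −12p = -8 ⇒ p = 2/3, and the value is (-10)·(2/3) + 5 = -5/3.
For General C: with q = P(E), equating a1's and a2's payoffs gives −4q − 1 = 8q − 3 ⇒ q = 1/6.

2/3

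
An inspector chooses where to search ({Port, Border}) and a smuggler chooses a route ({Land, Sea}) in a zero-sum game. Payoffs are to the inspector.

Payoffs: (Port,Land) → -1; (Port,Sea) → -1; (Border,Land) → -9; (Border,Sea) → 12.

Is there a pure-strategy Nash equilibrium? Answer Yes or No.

Row minima: Port → -1, Border → -9; maximin = -1.
Column maxima: Land → -1, Sea → 12; minimax = -1.
maximin = minimax = -1, so a saddle point exists.

Yes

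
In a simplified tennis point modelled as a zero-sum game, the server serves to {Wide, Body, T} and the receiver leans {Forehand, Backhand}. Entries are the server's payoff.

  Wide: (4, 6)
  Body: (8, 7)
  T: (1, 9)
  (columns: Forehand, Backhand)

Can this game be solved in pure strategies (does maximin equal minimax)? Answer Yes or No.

Row minima: Wide → 4, Body → 7, T → 1; maximin = 7.
Column maxima: Forehand → 8, Backhand → 9; minimax = 8.
7 ≠ 8, so no pure-strategy equilibrium exists.

No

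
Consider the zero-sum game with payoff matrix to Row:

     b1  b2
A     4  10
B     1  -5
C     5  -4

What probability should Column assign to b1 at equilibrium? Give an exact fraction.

14/15

Row minima: A → 4, B → -5, C → -4; maximin = 4.
Column maxima: b1 → 5, b2 → 10; minimax = 5.
4 ≠ 5, so there is no saddle point; optimal play is mixed.
B is strictly dominated by A, so Row never plays it.
On the remaining 2×2 (A, C vs b1, b2):
Let Row play A with probability p. Expected payoff against b1: 4p + 5(1−p) = −p + 5; against b2: 10p + (-4)(1−p) = 14p − 4.
Setting these equal: −p + 5 = 14p − 4 ⇒ −15p = -9 ⇒ p = 3/5, and the value is (-1)·(3/5) + 5 = 22/5.
For Column: with q = P(b1), equating A's and C's payoffs gives −6q + 10 = 9q − 4 ⇒ q = 14/15.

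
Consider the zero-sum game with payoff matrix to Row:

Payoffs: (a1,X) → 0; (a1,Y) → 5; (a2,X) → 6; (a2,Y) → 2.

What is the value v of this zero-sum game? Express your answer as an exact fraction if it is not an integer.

10/3

Row minima: a1 → 0, a2 → 2; maximin = 2.
Column maxima: X → 6, Y → 5; minimax = 5.
2 ≠ 5, so there is no saddle point; optimal play is mixed.
Let Row play a1 with probability p. Expected payoff against X: 0p + 6(1−p) = −6p + 6; against Y: 5p + 2(1−p) = 3p + 2.
Setting these equal: −6p + 6 = 3p + 2 ⇒ −9p = -4 ⇒ p = 4/9, and the value is (-6)·(4/9) + 6 = 10/3.
For Column: with q = P(X), equating a1's and a2's payoffs gives −5q + 5 = 4q + 2 ⇒ q = 1/3.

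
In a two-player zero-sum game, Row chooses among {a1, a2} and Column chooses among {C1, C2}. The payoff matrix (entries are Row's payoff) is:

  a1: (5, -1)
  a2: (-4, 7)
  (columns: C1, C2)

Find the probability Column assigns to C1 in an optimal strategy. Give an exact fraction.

Row minima: a1 → -1, a2 → -4; maximin = -1.
Column maxima: C1 → 5, C2 → 7; minimax = 5.
-1 ≠ 5, so there is no saddle point; optimal play is mixed.
Let Row play a1 with probability p. Expected payoff against C1: 5p + (-4)(1−p) = 9p − 4; against C2: (-1)p + 7(1−p) = −8p + 7.
Setting these equal: 9p − 4 = −8p + 7 ⇒ 17p = 11 ⇒ p = 11/17, and the value is (9)·(11/17) − 4 = 31/17.
For Column: with q = P(C1), equating a1's and a2's payoffs gives 6q − 1 = −11q + 7 ⇒ q = 8/17.

8/17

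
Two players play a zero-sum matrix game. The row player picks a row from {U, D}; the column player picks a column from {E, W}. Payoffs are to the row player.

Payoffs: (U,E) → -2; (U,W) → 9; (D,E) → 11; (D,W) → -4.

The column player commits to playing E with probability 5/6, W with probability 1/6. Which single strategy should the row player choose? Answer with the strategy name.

Expected payoff of U: (5/6)·(-2) + (1/6)·9 = -1/6.
Expected payoff of D: (5/6)·11 + (1/6)·(-4) = 17/2.
The largest is 17/2, so the row player's best response is D.

D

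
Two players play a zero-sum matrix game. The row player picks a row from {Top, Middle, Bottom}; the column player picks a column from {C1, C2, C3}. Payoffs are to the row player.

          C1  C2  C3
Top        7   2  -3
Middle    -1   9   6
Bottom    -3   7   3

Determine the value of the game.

39/17

Row minima: Top → -3, Middle → -1, Bottom → -3; maximin = -1.
Column maxima: C1 → 7, C2 → 9, C3 → 6; minimax = 6.
-1 ≠ 6, so there is no saddle point; optimal play is mixed.
Bottom is strictly dominated by Middle, so the row player never plays it.
C2 is strictly dominated by C3 (it gives the row player strictly more in every row), so the column player never plays it.
On the remaining 2×2 (Top, Middle vs C1, C3):
Let the row player play Top with probability p. Expected payoff against C1: 7p + (-1)(1−p) = 8p − 1; against C3: (-3)p + 6(1−p) = −9p + 6.
Setting these equal: 8p − 1 = −9p + 6 ⇒ 17p = 7 ⇒ p = 7/17, and the value is (8)·(7/17) − 1 = 39/17.
For the column player: with q = P(C1), equating Top's and Middle's payoffs gives 10q − 3 = −7q + 6 ⇒ q = 9/17.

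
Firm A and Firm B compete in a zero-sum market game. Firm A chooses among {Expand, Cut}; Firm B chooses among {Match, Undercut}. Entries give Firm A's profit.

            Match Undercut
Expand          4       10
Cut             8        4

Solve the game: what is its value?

Row minima: Expand → 4, Cut → 4; maximin = 4.
Column maxima: Match → 8, Undercut → 10; minimax = 8.
4 ≠ 8, so there is no saddle point; optimal play is mixed.
Let Firm A play Expand with probability p. Expected payoff against Match: 4p + 8(1−p) = −4p + 8; against Undercut: 10p + 4(1−p) = 6p + 4.
Setting these equal: −4p + 8 = 6p + 4 ⇒ −10p = -4 ⇒ p = 2/5, and the value is (-4)·(2/5) + 8 = 32/5.
For Firm B: with q = P(Match), equating Expand's and Cut's payoffs gives −6q + 10 = 4q + 4 ⇒ q = 3/5.

32/5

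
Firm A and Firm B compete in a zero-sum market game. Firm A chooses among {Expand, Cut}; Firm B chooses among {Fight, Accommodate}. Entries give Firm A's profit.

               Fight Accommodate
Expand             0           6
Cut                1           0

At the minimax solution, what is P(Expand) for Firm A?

1/7

Row minima: Expand → 0, Cut → 0; maximin = 0.
Column maxima: Fight → 1, Accommodate → 6; minimax = 1.
0 ≠ 1, so there is no saddle point; optimal play is mixed.
Let Firm A play Expand with probability p. Expected payoff against Fight: 0p + 1(1−p) = −p + 1; against Accommodate: 6p + 0(1−p) = 6p.
Setting these equal: −p + 1 = 6p ⇒ −7p = -1 ⇒ p = 1/7, and the value is (-1)·(1/7) + 1 = 6/7.
For Firm B: with q = P(Fight), equating Expand's and Cut's payoffs gives −6q + 6 = q ⇒ q = 6/7.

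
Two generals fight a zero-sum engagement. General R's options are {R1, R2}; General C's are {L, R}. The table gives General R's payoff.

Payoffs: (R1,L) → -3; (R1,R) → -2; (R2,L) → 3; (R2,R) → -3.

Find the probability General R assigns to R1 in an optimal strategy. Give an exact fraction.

Row minima: R1 → -3, R2 → -3; maximin = -3.
Column maxima: L → 3, R → -2; minimax = -2.
-3 ≠ -2, so there is no saddle point; optimal play is mixed.
Let General R play R1 with probability p. Expected payoff against L: (-3)p + 3(1−p) = −6p + 3; against R: (-2)p + (-3)(1−p) = p − 3.
Setting these equal: −6p + 3 = p − 3 ⇒ −7p = -6 ⇒ p = 6/7, and the value is (-6)·(6/7) + 3 = -15/7.
For General C: with q = P(L), equating R1's and R2's payoffs gives −q − 2 = 6q − 3 ⇒ q = 1/7.

6/7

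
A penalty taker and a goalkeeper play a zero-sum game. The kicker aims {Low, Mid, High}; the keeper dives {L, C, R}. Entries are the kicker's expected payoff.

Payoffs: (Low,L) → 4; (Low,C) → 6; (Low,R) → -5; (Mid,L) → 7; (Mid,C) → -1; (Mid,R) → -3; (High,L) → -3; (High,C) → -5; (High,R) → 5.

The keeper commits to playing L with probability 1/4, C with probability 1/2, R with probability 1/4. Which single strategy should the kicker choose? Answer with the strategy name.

Low

Expected payoff of Low: (1/4)·4 + (1/2)·6 + (1/4)·(-5) = 11/4.
Expected payoff of Mid: (1/4)·7 + (1/2)·(-1) + (1/4)·(-3) = 1/2.
Expected payoff of High: (1/4)·(-3) + (1/2)·(-5) + (1/4)·5 = -2.
The largest is 11/4, so the kicker's best response is Low.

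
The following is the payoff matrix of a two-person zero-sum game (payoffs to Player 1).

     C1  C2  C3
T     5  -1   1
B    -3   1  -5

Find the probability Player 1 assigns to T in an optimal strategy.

Row minima: T → -1, B → -5; maximin = -1.
Column maxima: C1 → 5, C2 → 1, C3 → 1; minimax = 1.
-1 ≠ 1, so there is no saddle point; optimal play is mixed.
C1 is strictly dominated by C3 (it gives Player 1 strictly more in every row), so Player 2 never plays it.
On the remaining 2×2 (T, B vs C2, C3):
Let Player 1 play T with probability p. Expected payoff against C2: (-1)p + 1(1−p) = −2p + 1; against C3: 1p + (-5)(1−p) = 6p − 5.
Setting these equal: −2p + 1 = 6p − 5 ⇒ −8p = -6 ⇒ p = 3/4, and the value is (-2)·(3/4) + 1 = -1/2.
For Player 2: with q = P(C2), equating T's and B's payoffs gives −2q + 1 = 6q − 5 ⇒ q = 3/4.

3/4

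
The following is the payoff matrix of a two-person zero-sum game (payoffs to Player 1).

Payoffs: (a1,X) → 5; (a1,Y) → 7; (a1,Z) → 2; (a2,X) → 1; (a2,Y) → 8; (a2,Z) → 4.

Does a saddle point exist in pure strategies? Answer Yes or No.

Row minima: a1 → 2, a2 → 1; maximin = 2.
Column maxima: X → 5, Y → 8, Z → 4; minimax = 4.
2 ≠ 4, so no pure-strategy equilibrium exists.

No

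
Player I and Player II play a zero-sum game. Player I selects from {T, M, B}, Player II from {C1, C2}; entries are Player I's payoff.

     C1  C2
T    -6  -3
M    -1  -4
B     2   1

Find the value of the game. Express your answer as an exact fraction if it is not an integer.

Row minima: T → -6, M → -4, B → 1; maximin = 1.
Column maxima: C1 → 2, C2 → 1; minimax = 1.
Since maximin = minimax = 1, there is a saddle point and the value is 1.

1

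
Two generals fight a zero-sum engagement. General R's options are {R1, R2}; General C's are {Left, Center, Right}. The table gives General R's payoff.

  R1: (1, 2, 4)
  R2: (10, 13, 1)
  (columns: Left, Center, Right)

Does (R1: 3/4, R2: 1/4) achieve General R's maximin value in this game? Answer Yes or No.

Against Left this mix gives (3/4)·1 + (1/4)·10 = 13/4.
Against Center this mix gives (3/4)·2 + (1/4)·13 = 19/4.
Against Right this mix gives (3/4)·4 + (1/4)·1 = 13/4.
All of General C's active replies (Left, Right) yield 13/4, and no column does worse for General R. The mix makes General C indifferent and guarantees 13/4, so it is optimal.

Yes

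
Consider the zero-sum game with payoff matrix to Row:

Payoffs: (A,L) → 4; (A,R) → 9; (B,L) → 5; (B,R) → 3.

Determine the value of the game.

33/7

Row minima: A → 4, B → 3; maximin = 4.
Column maxima: L → 5, R → 9; minimax = 5.
4 ≠ 5, so there is no saddle point; optimal play is mixed.
Let Row play A with probability p. Expected payoff against L: 4p + 5(1−p) = −p + 5; against R: 9p + 3(1−p) = 6p + 3.
Setting these equal: −p + 5 = 6p + 3 ⇒ −7p = -2 ⇒ p = 2/7, and the value is (-1)·(2/7) + 5 = 33/7.
For Column: with q = P(L), equating A's and B's payoffs gives −5q + 9 = 2q + 3 ⇒ q = 6/7.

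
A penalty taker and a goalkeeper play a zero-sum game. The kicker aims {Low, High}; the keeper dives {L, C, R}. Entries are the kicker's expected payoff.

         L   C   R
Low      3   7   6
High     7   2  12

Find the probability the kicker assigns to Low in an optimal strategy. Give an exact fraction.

Row minima: Low → 3, High → 2; maximin = 3.
Column maxima: L → 7, C → 7, R → 12; minimax = 7.
3 ≠ 7, so there is no saddle point; optimal play is mixed.
R is strictly dominated by L (it gives the kicker strictly more in every row), so the keeper never plays it.
On the remaining 2×2 (Low, High vs L, C):
Let the kicker play Low with probability p. Expected payoff against L: 3p + 7(1−p) = −4p + 7; against C: 7p + 2(1−p) = 5p + 2.
Setting these equal: −4p + 7 = 5p + 2 ⇒ −9p = -5 ⇒ p = 5/9, and the value is (-4)·(5/9) + 7 = 43/9.
For the keeper: with q = P(L), equating Low's and High's payoffs gives −4q + 7 = 5q + 2 ⇒ q = 5/9.

5/9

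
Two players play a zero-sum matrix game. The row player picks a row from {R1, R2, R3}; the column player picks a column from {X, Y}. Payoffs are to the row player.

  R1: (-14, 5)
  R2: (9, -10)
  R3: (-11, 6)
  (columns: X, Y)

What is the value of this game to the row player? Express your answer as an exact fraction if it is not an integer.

-14/9

Row minima: R1 → -14, R2 → -10, R3 → -11; maximin = -10.
Column maxima: X → 9, Y → 6; minimax = 6.
-10 ≠ 6, so there is no saddle point; optimal play is mixed.
R1 is strictly dominated by R3, so the row player never plays it.
On the remaining 2×2 (R2, R3 vs X, Y):
Let the row player play R2 with probability p. Expected payoff against X: 9p + (-11)(1−p) = 20p − 11; against Y: (-10)p + 6(1−p) = −16p + 6.
Setting these equal: 20p − 11 = −16p + 6 ⇒ 36p = 17 ⇒ p = 17/36, and the value is (20)·(17/36) − 11 = -14/9.
For the column player: with q = P(X), equating R2's and R3's payoffs gives 19q − 10 = −17q + 6 ⇒ q = 4/9.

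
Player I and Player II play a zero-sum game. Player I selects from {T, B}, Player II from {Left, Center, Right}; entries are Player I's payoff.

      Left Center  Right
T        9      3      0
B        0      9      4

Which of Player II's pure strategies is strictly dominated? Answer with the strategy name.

Right holds Player I's payoff strictly below Center in every row: 0 < 3, 4 < 9.
So Center is strictly dominated for Player II.

Center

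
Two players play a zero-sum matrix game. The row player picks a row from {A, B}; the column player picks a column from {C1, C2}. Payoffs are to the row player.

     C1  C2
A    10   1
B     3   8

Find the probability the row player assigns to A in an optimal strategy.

Row minima: A → 1, B → 3; maximin = 3.
Column maxima: C1 → 10, C2 → 8; minimax = 8.
3 ≠ 8, so there is no saddle point; optimal play is mixed.
Let the row player play A with probability p. Expected payoff against C1: 10p + 3(1−p) = 7p + 3; against C2: 1p + 8(1−p) = −7p + 8.
Setting these equal: 7p + 3 = −7p + 8 ⇒ 14p = 5 ⇒ p = 5/14, and the value is (7)·(5/14) + 3 = 11/2.
For the column player: with q = P(C1), equating A's and B's payoffs gives 9q + 1 = −5q + 8 ⇒ q = 1/2.

5/14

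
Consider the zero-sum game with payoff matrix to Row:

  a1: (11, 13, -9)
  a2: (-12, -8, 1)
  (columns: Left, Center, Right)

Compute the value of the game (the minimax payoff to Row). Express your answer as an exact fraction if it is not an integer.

Row minima: a1 → -9, a2 → -12; maximin = -9.
Column maxima: Left → 11, Center → 13, Right → 1; minimax = 1.
-9 ≠ 1, so there is no saddle point; optimal play is mixed.
Center is strictly dominated by Left (it gives Row strictly more in every row), so Column never plays it.
On the remaining 2×2 (a1, a2 vs Left, Right):
Let Row play a1 with probability p. Expected payoff against Left: 11p + (-12)(1−p) = 23p − 12; against Right: (-9)p + 1(1−p) = −10p + 1.
Setting these equal: 23p − 12 = −10p + 1 ⇒ 33p = 13 ⇒ p = 13/33, and the value is (23)·(13/33) − 12 = -97/33.
For Column: with q = P(Left), equating a1's and a2's payoffs gives 20q − 9 = −13q + 1 ⇒ q = 10/33.

-97/33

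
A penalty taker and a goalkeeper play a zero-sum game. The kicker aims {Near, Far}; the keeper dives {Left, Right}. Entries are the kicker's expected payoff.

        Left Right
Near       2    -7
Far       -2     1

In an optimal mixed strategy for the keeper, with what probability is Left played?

Row minima: Near → -7, Far → -2; maximin = -2.
Column maxima: Left → 2, Right → 1; minimax = 1.
-2 ≠ 1, so there is no saddle point; optimal play is mixed.
Let the kicker play Near with probability p. Expected payoff against Left: 2p + (-2)(1−p) = 4p − 2; against Right: (-7)p + 1(1−p) = −8p + 1.
Setting these equal: 4p − 2 = −8p + 1 ⇒ 12p = 3 ⇒ p = 1/4, and the value is (4)·(1/4) − 2 = -1.
For the keeper: with q = P(Left), equating Near's and Far's payoffs gives 9q − 7 = −3q + 1 ⇒ q = 2/3.

2/3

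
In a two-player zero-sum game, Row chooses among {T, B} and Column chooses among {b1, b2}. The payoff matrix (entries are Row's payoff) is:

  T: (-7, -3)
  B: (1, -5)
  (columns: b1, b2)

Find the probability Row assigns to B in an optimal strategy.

Row minima: T → -7, B → -5; maximin = -5.
Column maxima: b1 → 1, b2 → -3; minimax = -3.
-5 ≠ -3, so there is no saddle point; optimal play is mixed.
Let Row play T with probability p. Expected payoff against b1: (-7)p + 1(1−p) = −8p + 1; against b2: (-3)p + (-5)(1−p) = 2p − 5.
Setting these equal: −8p + 1 = 2p − 5 ⇒ −10p = -6 ⇒ p = 3/5, and the value is (-8)·(3/5) + 1 = -19/5.
For Column: with q = P(b1), equating T's and B's payoffs gives −4q − 3 = 6q − 5 ⇒ q = 1/5.

2/5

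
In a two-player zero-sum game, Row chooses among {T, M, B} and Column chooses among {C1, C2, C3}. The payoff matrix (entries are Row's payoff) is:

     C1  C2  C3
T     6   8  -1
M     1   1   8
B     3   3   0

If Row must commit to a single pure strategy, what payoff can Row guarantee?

1

Row minima: T → -1, M → 1, B → 0.
The best of these is 1.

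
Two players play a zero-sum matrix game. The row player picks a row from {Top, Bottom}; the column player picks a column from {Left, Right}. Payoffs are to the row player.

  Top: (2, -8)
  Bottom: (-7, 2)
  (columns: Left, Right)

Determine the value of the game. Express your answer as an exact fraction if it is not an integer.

-52/19

Row minima: Top → -8, Bottom → -7; maximin = -7.
Column maxima: Left → 2, Right → 2; minimax = 2.
-7 ≠ 2, so there is no saddle point; optimal play is mixed.
Let the row player play Top with probability p. Expected payoff against Left: 2p + (-7)(1−p) = 9p − 7; against Right: (-8)p + 2(1−p) = −10p + 2.
Setting these equal: 9p − 7 = −10p + 2 ⇒ 19p = 9 ⇒ p = 9/19, and the value is (9)·(9/19) − 7 = -52/19.
For the column player: with q = P(Left), equating Top's and Bottom's payoffs gives 10q − 8 = −9q + 2 ⇒ q = 10/19.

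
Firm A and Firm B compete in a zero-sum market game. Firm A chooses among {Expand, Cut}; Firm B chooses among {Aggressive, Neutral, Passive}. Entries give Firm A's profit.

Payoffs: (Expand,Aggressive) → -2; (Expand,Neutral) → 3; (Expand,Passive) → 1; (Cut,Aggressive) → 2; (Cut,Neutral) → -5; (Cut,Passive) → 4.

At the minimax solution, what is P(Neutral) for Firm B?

Row minima: Expand → -2, Cut → -5; maximin = -2.
Column maxima: Aggressive → 2, Neutral → 3, Passive → 4; minimax = 2.
-2 ≠ 2, so there is no saddle point; optimal play is mixed.
Passive is strictly dominated by Aggressive (it gives Firm A strictly more in every row), so Firm B never plays it.
On the remaining 2×2 (Expand, Cut vs Aggressive, Neutral):
Let Firm A play Expand with probability p. Expected payoff against Aggressive: (-2)p + 2(1−p) = −4p + 2; against Neutral: 3p + (-5)(1−p) = 8p − 5.
Setting these equal: −4p + 2 = 8p − 5 ⇒ −12p = -7 ⇒ p = 7/12, and the value is (-4)·(7/12) + 2 = -1/3.
For Firm B: with q = P(Aggressive), equating Expand's and Cut's payoffs gives −5q + 3 = 7q − 5 ⇒ q = 2/3.

1/3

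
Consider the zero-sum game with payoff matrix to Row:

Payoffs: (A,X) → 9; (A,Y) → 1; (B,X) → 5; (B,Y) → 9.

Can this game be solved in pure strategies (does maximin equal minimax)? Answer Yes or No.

Row minima: A → 1, B → 5; maximin = 5.
Column maxima: X → 9, Y → 9; minimax = 9.
5 ≠ 9, so no pure-strategy equilibrium exists.

No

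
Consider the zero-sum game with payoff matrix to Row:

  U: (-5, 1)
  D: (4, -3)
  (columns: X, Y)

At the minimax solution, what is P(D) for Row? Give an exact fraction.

Row minima: U → -5, D → -3; maximin = -3.
Column maxima: X → 4, Y → 1; minimax = 1.
-3 ≠ 1, so there is no saddle point; optimal play is mixed.
Let Row play U with probability p. Expected payoff against X: (-5)p + 4(1−p) = −9p + 4; against Y: 1p + (-3)(1−p) = 4p − 3.
Setting these equal: −9p + 4 = 4p − 3 ⇒ −13p = -7 ⇒ p = 7/13, and the value is (-9)·(7/13) + 4 = -11/13.
For Column: with q = P(X), equating U's and D's payoffs gives −6q + 1 = 7q − 3 ⇒ q = 4/13.

6/13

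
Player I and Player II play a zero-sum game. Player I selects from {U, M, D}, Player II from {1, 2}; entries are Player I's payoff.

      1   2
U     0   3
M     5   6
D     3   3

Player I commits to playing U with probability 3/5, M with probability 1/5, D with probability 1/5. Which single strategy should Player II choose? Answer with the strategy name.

1

If Player II plays 1, Player I's expected payoff is (3/5)·0 + (1/5)·5 + (1/5)·3 = 8/5.
If Player II plays 2, Player I's expected payoff is (3/5)·3 + (1/5)·6 + (1/5)·3 = 18/5.
Player II minimizes Player I's payoff; the smallest is 8/5, so the best response is 1.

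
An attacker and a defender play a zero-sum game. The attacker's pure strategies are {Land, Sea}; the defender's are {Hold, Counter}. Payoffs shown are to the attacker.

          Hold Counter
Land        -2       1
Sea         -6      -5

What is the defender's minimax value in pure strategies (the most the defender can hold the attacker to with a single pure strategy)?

-2

Column maxima: Hold → -2, Counter → 1.
The smallest of these is -2.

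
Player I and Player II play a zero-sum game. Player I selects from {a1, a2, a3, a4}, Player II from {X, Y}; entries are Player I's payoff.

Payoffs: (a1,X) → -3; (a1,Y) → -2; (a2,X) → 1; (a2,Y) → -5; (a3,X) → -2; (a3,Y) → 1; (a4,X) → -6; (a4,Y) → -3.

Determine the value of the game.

-1

Row minima: a1 → -3, a2 → -5, a3 → -2, a4 → -6; maximin = -2.
Column maxima: X → 1, Y → 1; minimax = 1.
-2 ≠ 1, so there is no saddle point; optimal play is mixed.
a1 is strictly dominated by a3, so Player I never plays it.
a4 is strictly dominated by a3, so Player I never plays it.
On the remaining 2×2 (a2, a3 vs X, Y):
Let Player I play a2 with probability p. Expected payoff against X: 1p + (-2)(1−p) = 3p − 2; against Y: (-5)p + 1(1−p) = −6p + 1.
Setting these equal: 3p − 2 = −6p + 1 ⇒ 9p = 3 ⇒ p = 1/3, and the value is (3)·(1/3) − 2 = -1.
For Player II: with q = P(X), equating a2's and a3's payoffs gives 6q − 5 = −3q + 1 ⇒ q = 2/3.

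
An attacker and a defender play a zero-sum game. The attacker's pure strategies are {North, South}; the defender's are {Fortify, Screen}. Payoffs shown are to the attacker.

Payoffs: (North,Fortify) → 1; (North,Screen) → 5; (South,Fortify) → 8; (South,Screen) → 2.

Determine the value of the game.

Row minima: North → 1, South → 2; maximin = 2.
Column maxima: Fortify → 8, Screen → 5; minimax = 5.
2 ≠ 5, so there is no saddle point; optimal play is mixed.
Let the attacker play North with probability p. Expected payoff against Fortify: 1p + 8(1−p) = −7p + 8; against Screen: 5p + 2(1−p) = 3p + 2.
Setting these equal: −7p + 8 = 3p + 2 ⇒ −10p = -6 ⇒ p = 3/5, and the value is (-7)·(3/5) + 8 = 19/5.
For the defender: with q = P(Fortify), equating North's and South's payoffs gives −4q + 5 = 6q + 2 ⇒ q = 3/10.

19/5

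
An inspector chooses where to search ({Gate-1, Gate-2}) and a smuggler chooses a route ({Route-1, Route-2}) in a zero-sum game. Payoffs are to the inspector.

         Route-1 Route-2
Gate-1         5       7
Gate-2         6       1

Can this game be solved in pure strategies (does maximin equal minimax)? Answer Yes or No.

No

Row minima: Gate-1 → 5, Gate-2 → 1; maximin = 5.
Column maxima: Route-1 → 6, Route-2 → 7; minimax = 6.
5 ≠ 6, so no pure-strategy equilibrium exists.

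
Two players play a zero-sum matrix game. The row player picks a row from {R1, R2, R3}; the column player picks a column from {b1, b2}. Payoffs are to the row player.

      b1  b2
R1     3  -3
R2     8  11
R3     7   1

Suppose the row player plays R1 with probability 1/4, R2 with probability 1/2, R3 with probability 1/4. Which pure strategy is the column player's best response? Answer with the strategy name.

If the column player plays b1, the row player's expected payoff is (1/4)·3 + (1/2)·8 + (1/4)·7 = 13/2.
If the column player plays b2, the row player's expected payoff is (1/4)·(-3) + (1/2)·11 + (1/4)·1 = 5.
The column player minimizes the row player's payoff; the smallest is 5, so the best response is b2.

b2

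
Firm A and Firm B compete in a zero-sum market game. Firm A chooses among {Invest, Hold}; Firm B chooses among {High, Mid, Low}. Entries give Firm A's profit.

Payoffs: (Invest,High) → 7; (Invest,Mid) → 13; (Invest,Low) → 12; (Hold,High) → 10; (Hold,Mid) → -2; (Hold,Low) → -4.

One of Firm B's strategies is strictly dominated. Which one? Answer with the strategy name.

Mid

Low holds Firm A's payoff strictly below Mid in every row: 12 < 13, -4 < -2.
So Mid is strictly dominated for Firm B.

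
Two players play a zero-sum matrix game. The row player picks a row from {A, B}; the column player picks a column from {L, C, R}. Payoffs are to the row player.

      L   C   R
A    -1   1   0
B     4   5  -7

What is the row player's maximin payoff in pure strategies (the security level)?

Row minima: A → -1, B → -7.
The best of these is -1.

-1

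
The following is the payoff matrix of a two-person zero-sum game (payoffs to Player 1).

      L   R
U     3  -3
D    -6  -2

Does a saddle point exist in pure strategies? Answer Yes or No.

Row minima: U → -3, D → -6; maximin = -3.
Column maxima: L → 3, R → -2; minimax = -2.
-3 ≠ -2, so no pure-strategy equilibrium exists.

No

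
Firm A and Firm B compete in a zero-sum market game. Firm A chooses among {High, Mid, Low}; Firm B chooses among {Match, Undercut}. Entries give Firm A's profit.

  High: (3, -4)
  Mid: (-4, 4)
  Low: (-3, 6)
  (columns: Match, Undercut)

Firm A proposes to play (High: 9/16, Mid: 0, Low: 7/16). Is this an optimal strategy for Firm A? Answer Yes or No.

Yes

Against Match this mix gives (9/16)·3 + (7/16)·(-3) = 3/8.
Against Undercut this mix gives (9/16)·(-4) + (7/16)·6 = 3/8.
All of Firm B's active replies (Match, Undercut) yield 3/8, and no column does worse for Firm A. The mix makes Firm B indifferent and guarantees 3/8, so it is optimal.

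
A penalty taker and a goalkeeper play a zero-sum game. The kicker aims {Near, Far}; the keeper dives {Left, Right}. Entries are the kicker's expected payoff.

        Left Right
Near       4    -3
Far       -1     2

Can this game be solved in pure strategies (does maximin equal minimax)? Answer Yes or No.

Row minima: Near → -3, Far → -1; maximin = -1.
Column maxima: Left → 4, Right → 2; minimax = 2.
-1 ≠ 2, so no pure-strategy equilibrium exists.

No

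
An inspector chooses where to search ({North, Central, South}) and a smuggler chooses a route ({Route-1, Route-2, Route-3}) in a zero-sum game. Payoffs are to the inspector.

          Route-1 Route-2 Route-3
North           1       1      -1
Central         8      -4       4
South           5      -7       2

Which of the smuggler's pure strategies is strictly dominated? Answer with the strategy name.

Route-3 holds the inspector's payoff strictly below Route-1 in every row: -1 < 1, 4 < 8, 2 < 5.
So Route-1 is strictly dominated for the smuggler.

Route-1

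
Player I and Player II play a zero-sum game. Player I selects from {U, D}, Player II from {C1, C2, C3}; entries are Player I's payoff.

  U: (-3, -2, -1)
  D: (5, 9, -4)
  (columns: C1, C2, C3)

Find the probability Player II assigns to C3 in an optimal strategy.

8/11

Row minima: U → -3, D → -4; maximin = -3.
Column maxima: C1 → 5, C2 → 9, C3 → -1; minimax = -1.
-3 ≠ -1, so there is no saddle point; optimal play is mixed.
C2 is strictly dominated by C1 (it gives Player I strictly more in every row), so Player II never plays it.
On the remaining 2×2 (U, D vs C1, C3):
Let Player I play U with probability p. Expected payoff against C1: (-3)p + 5(1−p) = −8p + 5; against C3: (-1)p + (-4)(1−p) = 3p − 4.
Setting these equal: −8p + 5 = 3p − 4 ⇒ −11p = -9 ⇒ p = 9/11, and the value is (-8)·(9/11) + 5 = -17/11.
For Player II: with q = P(C1), equating U's and D's payoffs gives −2q − 1 = 9q − 4 ⇒ q = 3/11.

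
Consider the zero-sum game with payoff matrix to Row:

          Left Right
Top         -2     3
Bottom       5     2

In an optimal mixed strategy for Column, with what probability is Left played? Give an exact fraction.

1/8

Row minima: Top → -2, Bottom → 2; maximin = 2.
Column maxima: Left → 5, Right → 3; minimax = 3.
2 ≠ 3, so there is no saddle point; optimal play is mixed.
Let Row play Top with probability p. Expected payoff against Left: (-2)p + 5(1−p) = −7p + 5; against Right: 3p + 2(1−p) = p + 2.
Setting these equal: −7p + 5 = p + 2 ⇒ −8p = -3 ⇒ p = 3/8, and the value is (-7)·(3/8) + 5 = 19/8.
For Column: with q = P(Left), equating Top's and Bottom's payoffs gives −5q + 3 = 3q + 2 ⇒ q = 1/8.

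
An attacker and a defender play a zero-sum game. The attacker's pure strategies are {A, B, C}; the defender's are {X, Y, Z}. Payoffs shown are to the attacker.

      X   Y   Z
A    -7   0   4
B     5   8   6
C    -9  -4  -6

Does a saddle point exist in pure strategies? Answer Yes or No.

Row minima: A → -7, B → 5, C → -9; maximin = 5.
Column maxima: X → 5, Y → 8, Z → 6; minimax = 5.
maximin = minimax = 5, so a saddle point exists.

Yes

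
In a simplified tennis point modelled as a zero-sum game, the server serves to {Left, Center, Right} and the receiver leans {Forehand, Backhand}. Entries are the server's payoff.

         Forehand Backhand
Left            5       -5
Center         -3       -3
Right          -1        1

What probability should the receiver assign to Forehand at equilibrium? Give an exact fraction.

Row minima: Left → -5, Center → -3, Right → -1; maximin = -1.
Column maxima: Forehand → 5, Backhand → 1; minimax = 1.
-1 ≠ 1, so there is no saddle point; optimal play is mixed.
Center is strictly dominated by Right, so the server never plays it.
On the remaining 2×2 (Left, Right vs Forehand, Backhand):
Let the server play Left with probability p. Expected payoff against Forehand: 5p + (-1)(1−p) = 6p − 1; against Backhand: (-5)p + 1(1−p) = −6p + 1.
Setting these equal: 6p − 1 = −6p + 1 ⇒ 12p = 2 ⇒ p = 1/6, and the value is (6)·(1/6) − 1 = 0.
For the receiver: with q = P(Forehand), equating Left's and Right's payoffs gives 10q − 5 = −2q + 1 ⇒ q = 1/2.

1/2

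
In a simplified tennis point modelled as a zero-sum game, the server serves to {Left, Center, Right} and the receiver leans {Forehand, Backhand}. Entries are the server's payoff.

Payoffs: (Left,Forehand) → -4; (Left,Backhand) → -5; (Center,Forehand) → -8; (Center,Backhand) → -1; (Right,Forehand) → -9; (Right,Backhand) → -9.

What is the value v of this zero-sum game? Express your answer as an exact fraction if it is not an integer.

-9/2

Row minima: Left → -5, Center → -8, Right → -9; maximin = -5.
Column maxima: Forehand → -4, Backhand → -1; minimax = -4.
-5 ≠ -4, so there is no saddle point; optimal play is mixed.
Right is strictly dominated by Left, so the server never plays it.
On the remaining 2×2 (Left, Center vs Forehand, Backhand):
Let the server play Left with probability p. Expected payoff against Forehand: (-4)p + (-8)(1−p) = 4p − 8; against Backhand: (-5)p + (-1)(1−p) = −4p − 1.
Setting these equal: 4p − 8 = −4p − 1 ⇒ 8p = 7 ⇒ p = 7/8, and the value is (4)·(7/8) − 8 = -9/2.
For the receiver: with q = P(Forehand), equating Left's and Center's payoffs gives q − 5 = −7q − 1 ⇒ q = 1/2.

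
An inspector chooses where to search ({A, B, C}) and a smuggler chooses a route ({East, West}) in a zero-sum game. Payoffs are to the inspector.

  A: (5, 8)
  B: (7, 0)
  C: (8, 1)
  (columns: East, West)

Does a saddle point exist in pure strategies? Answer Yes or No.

No

Row minima: A → 5, B → 0, C → 1; maximin = 5.
Column maxima: East → 8, West → 8; minimax = 8.
5 ≠ 8, so no pure-strategy equilibrium exists.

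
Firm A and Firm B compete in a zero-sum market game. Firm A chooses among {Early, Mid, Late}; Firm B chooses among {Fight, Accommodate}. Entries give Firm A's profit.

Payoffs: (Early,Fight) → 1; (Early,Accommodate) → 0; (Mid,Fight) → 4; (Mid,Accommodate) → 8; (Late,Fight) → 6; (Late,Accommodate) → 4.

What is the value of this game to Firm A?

Row minima: Early → 0, Mid → 4, Late → 4; maximin = 4.
Column maxima: Fight → 6, Accommodate → 8; minimax = 6.
4 ≠ 6, so there is no saddle point; optimal play is mixed.
Early is strictly dominated by Mid, so Firm A never plays it.
On the remaining 2×2 (Mid, Late vs Fight, Accommodate):
Let Firm A play Mid with probability p. Expected payoff against Fight: 4p + 6(1−p) = −2p + 6; against Accommodate: 8p + 4(1−p) = 4p + 4.
Setting these equal: −2p + 6 = 4p + 4 ⇒ −6p = -2 ⇒ p = 1/3, and the value is (-2)·(1/3) + 6 = 16/3.
For Firm B: with q = P(Fight), equating Mid's and Late's payoffs gives −4q + 8 = 2q + 4 ⇒ q = 2/3.

16/3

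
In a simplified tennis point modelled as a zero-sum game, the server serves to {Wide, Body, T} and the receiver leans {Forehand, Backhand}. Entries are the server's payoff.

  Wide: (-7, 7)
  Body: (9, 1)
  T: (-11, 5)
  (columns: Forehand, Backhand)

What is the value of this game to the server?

Row minima: Wide → -7, Body → 1, T → -11; maximin = 1.
Column maxima: Forehand → 9, Backhand → 7; minimax = 7.
1 ≠ 7, so there is no saddle point; optimal play is mixed.
T is strictly dominated by Wide, so the server never plays it.
On the remaining 2×2 (Wide, Body vs Forehand, Backhand):
Let the server play Wide with probability p. Expected payoff against Forehand: (-7)p + 9(1−p) = −16p + 9; against Backhand: 7p + 1(1−p) = 6p + 1.
Setting these equal: −16p + 9 = 6p + 1 ⇒ −22p = -8 ⇒ p = 4/11, and the value is (-16)·(4/11) + 9 = 35/11.
For the receiver: with q = P(Forehand), equating Wide's and Body's payoffs gives −14q + 7 = 8q + 1 ⇒ q = 3/11.

35/11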